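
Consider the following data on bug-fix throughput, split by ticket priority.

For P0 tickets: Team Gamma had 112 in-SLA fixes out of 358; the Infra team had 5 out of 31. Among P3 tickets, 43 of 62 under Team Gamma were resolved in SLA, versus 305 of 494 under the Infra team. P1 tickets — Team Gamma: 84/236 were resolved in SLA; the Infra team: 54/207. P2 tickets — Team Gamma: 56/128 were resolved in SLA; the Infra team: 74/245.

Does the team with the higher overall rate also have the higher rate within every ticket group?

No

P0: Team Gamma 112/358 = 31.3%, the Infra team 5/31 = 16.1% → Team Gamma
P3: Team Gamma 43/62 = 69.4%, the Infra team 305/494 = 61.7% → Team Gamma
P1: Team Gamma 84/236 = 35.6%, the Infra team 54/207 = 26.1% → Team Gamma
P2: Team Gamma 56/128 = 43.8%, the Infra team 74/245 = 30.2% → Team Gamma
Overall: Team Gamma 295/784 = 37.6%, the Infra team 438/977 = 44.8% → the Infra team
Team Gamma wins each ticket group but the Infra team wins overall — the comparison reverses. Team Gamma's tickets skew toward P0, which has a lower base rate.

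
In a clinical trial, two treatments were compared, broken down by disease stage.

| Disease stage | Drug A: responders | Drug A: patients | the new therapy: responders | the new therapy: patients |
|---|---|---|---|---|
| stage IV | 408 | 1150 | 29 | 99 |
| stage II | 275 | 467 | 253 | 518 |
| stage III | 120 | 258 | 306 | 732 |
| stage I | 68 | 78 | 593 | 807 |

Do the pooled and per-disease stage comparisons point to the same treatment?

Stage IV: Drug A 408/1150 = 35.5%, the new therapy 29/99 = 29.3% → Drug A
Stage II: Drug A 275/467 = 58.9%, the new therapy 253/518 = 48.8% → Drug A
Stage III: Drug A 120/258 = 46.5%, the new therapy 306/732 = 41.8% → Drug A
Stage I: Drug A 68/78 = 87.2%, the new therapy 593/807 = 73.5% → Drug A
Overall: Drug A 871/1953 = 44.6%, the new therapy 1181/2156 = 54.8% → the new therapy
Drug A wins each disease group but the new therapy wins overall — the comparison reverses. Drug A's patients skew toward stage IV, which has a lower base rate.

No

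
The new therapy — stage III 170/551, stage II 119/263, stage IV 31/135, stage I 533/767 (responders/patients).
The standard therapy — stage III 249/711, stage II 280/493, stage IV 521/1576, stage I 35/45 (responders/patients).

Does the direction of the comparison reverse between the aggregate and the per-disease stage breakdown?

Stage III: the new therapy 170/551 = 30.9%, the standard therapy 249/711 = 35.0% → the standard therapy
Stage II: the new therapy 119/263 = 45.2%, the standard therapy 280/493 = 56.8% → the standard therapy
Stage IV: the new therapy 31/135 = 23.0%, the standard therapy 521/1576 = 33.1% → the standard therapy
Stage I: the new therapy 533/767 = 69.5%, the standard therapy 35/45 = 77.8% → the standard therapy
Overall: the new therapy 853/1716 = 49.7%, the standard therapy 1085/2825 = 38.4% → the new therapy
The standard therapy wins each disease group but the new therapy wins overall — the comparison reverses. The standard therapy's patients skew toward stage IV, which has a lower base rate.

Yes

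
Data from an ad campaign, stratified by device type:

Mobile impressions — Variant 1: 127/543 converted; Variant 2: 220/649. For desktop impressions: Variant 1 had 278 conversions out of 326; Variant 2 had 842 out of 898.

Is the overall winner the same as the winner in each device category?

Mobile: Variant 1 127/543 = 23.4%, Variant 2 220/649 = 33.9% → Variant 2
Desktop: Variant 1 278/326 = 85.3%, Variant 2 842/898 = 93.8% → Variant 2
Overall: Variant 1 405/869 = 46.6%, Variant 2 1062/1547 = 68.6% → Variant 2
Variant 2 wins overall and in every device group — no reversal.

Yes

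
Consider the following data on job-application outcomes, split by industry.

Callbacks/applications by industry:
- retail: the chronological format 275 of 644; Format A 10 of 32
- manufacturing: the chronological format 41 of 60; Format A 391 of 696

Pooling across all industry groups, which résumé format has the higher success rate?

Retail: the chronological format 275/644 = 42.7%, Format A 10/32 = 31.2% → the chronological format
Manufacturing: the chronological format 41/60 = 68.3%, Format A 391/696 = 56.2% → the chronological format
Overall: the chronological format 316/704 = 44.9%, Format A 401/728 = 55.1% → Format A
(The chronological format wins every industry group but Format A wins overall — the chronological format's applications skew toward the low-rate retail group.)

Format A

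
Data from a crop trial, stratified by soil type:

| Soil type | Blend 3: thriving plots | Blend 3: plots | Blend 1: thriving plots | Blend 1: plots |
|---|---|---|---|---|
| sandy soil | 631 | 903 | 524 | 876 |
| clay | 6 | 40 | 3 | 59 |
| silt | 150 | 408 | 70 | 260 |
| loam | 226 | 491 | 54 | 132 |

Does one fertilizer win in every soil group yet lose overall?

Sandy soil: Blend 3 631/903 = 69.9%, Blend 1 524/876 = 59.8% → Blend 3
Clay: Blend 3 6/40 = 15.0%, Blend 1 3/59 = 5.1% → Blend 3
Silt: Blend 3 150/408 = 36.8%, Blend 1 70/260 = 26.9% → Blend 3
Loam: Blend 3 226/491 = 46.0%, Blend 1 54/132 = 40.9% → Blend 3
Overall: Blend 3 1013/1842 = 55.0%, Blend 1 651/1327 = 49.1% → Blend 3
Blend 3 wins overall and in every soil group — no reversal.

No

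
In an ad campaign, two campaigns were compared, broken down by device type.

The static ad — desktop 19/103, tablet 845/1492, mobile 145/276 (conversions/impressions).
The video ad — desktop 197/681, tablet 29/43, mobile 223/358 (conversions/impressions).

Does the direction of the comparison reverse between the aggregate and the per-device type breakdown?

Desktop: the static ad 19/103 = 18.4%, the video ad 197/681 = 28.9% → the video ad
Tablet: the static ad 845/1492 = 56.6%, the video ad 29/43 = 67.4% → the video ad
Mobile: the static ad 145/276 = 52.5%, the video ad 223/358 = 62.3% → the video ad
Overall: the static ad 1009/1871 = 53.9%, the video ad 449/1082 = 41.5% → the static ad
The video ad wins each device group but the static ad wins overall — the comparison reverses. The video ad's impressions skew toward desktop, which has a lower base rate.

Yes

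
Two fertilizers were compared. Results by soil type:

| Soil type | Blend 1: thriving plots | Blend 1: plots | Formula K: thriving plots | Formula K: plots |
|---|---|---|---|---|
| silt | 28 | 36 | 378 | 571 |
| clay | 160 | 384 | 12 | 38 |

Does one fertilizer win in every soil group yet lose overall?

Silt: Blend 1 28/36 = 77.8%, Formula K 378/571 = 66.2% → Blend 1
Clay: Blend 1 160/384 = 41.7%, Formula K 12/38 = 31.6% → Blend 1
Overall: Blend 1 188/420 = 44.8%, Formula K 390/609 = 64.0% → Formula K
Blend 1 wins each soil group but Formula K wins overall — the comparison reverses. Blend 1's plots skew toward clay, which has a lower base rate.

Yes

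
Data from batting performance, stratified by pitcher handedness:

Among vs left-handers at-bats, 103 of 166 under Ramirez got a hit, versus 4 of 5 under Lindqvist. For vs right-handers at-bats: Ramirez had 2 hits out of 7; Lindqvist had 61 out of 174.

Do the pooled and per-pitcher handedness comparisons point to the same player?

No

Vs left-handers: Ramirez 103/166 = 62.0%, Lindqvist 4/5 = 80.0% → Lindqvist
Vs right-handers: Ramirez 2/7 = 28.6%, Lindqvist 61/174 = 35.1% → Lindqvist
Overall: Ramirez 105/173 = 60.7%, Lindqvist 65/179 = 36.3% → Ramirez
Lindqvist wins each pitcher group but Ramirez wins overall — the comparison reverses. Lindqvist's at-bats skew toward vs right-handers, which has a lower base rate.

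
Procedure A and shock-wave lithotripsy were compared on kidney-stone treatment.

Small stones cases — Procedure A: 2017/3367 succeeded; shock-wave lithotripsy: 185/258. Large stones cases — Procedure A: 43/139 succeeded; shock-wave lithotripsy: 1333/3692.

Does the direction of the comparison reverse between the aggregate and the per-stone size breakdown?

Yes

Small stones: Procedure A 2017/3367 = 59.9%, shock-wave lithotripsy 185/258 = 71.7% → shock-wave lithotripsy
Large stones: Procedure A 43/139 = 30.9%, shock-wave lithotripsy 1333/3692 = 36.1% → shock-wave lithotripsy
Overall: Procedure A 2060/3506 = 58.8%, shock-wave lithotripsy 1518/3950 = 38.4% → Procedure A
Shock-wave lithotripsy wins each stone group but Procedure A wins overall — the comparison reverses. Shock-wave lithotripsy's cases skew toward large stones, which has a lower base rate.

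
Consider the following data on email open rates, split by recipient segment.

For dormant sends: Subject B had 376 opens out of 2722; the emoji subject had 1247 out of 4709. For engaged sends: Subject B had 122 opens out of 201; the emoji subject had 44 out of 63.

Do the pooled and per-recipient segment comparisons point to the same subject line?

Dormant: Subject B 376/2722 = 13.8%, the emoji subject 1247/4709 = 26.5% → the emoji subject
Engaged: Subject B 122/201 = 60.7%, the emoji subject 44/63 = 69.8% → the emoji subject
Overall: Subject B 498/2923 = 17.0%, the emoji subject 1291/4772 = 27.1% → the emoji subject
The emoji subject wins overall and in every recipient group — no reversal.

Yes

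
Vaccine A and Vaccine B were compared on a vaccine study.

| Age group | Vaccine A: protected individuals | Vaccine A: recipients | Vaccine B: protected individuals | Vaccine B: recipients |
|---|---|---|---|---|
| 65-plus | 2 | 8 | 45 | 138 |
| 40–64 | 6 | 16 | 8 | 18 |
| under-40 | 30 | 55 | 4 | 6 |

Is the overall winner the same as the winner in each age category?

65-plus: Vaccine A 2/8 = 25.0%, Vaccine B 45/138 = 32.6% → Vaccine B
40–64: Vaccine A 6/16 = 37.5%, Vaccine B 8/18 = 44.4% → Vaccine B
Under-40: Vaccine A 30/55 = 54.5%, Vaccine B 4/6 = 66.7% → Vaccine B
Overall: Vaccine A 38/79 = 48.1%, Vaccine B 57/162 = 35.2% → Vaccine A
Vaccine B wins each age group but Vaccine A wins overall — the comparison reverses. Vaccine B's recipients skew toward 65-plus, which has a lower base rate.

No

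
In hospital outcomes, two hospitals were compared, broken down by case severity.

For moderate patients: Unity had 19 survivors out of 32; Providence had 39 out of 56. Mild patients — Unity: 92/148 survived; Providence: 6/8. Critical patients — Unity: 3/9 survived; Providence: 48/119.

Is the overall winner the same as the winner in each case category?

Moderate: Unity 19/32 = 59.4%, Providence 39/56 = 69.6% → Providence
Mild: Unity 92/148 = 62.2%, Providence 6/8 = 75.0% → Providence
Critical: Unity 3/9 = 33.3%, Providence 48/119 = 40.3% → Providence
Overall: Unity 114/189 = 60.3%, Providence 93/183 = 50.8% → Unity
Providence wins each case group but Unity wins overall — the comparison reverses. Providence's patients skew toward critical, which has a lower base rate.

No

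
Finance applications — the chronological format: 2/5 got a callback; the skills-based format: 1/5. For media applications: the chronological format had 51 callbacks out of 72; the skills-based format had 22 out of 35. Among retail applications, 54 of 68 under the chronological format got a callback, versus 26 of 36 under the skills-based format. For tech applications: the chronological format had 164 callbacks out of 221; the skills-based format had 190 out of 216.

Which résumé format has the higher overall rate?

the skills-based format

Finance: the chronological format 2/5 = 40.0%, the skills-based format 1/5 = 20.0% → the chronological format
Media: the chronological format 51/72 = 70.8%, the skills-based format 22/35 = 62.9% → the chronological format
Retail: the chronological format 54/68 = 79.4%, the skills-based format 26/36 = 72.2% → the chronological format
Tech: the chronological format 164/221 = 74.2%, the skills-based format 190/216 = 88.0% → the skills-based format
Overall: the chronological format 271/366 = 74.0%, the skills-based format 239/292 = 81.8% → the skills-based format
(Neither sweeps every industry group, but the skills-based format has the higher pooled rate.)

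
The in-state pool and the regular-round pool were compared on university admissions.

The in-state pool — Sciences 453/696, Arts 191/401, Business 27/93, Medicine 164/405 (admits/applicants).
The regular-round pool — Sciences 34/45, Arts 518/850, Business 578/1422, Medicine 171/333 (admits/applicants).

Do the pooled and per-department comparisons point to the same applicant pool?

No

Sciences: the in-state pool 453/696 = 65.1%, the regular-round pool 34/45 = 75.6% → the regular-round pool
Arts: the in-state pool 191/401 = 47.6%, the regular-round pool 518/850 = 60.9% → the regular-round pool
Business: the in-state pool 27/93 = 29.0%, the regular-round pool 578/1422 = 40.6% → the regular-round pool
Medicine: the in-state pool 164/405 = 40.5%, the regular-round pool 171/333 = 51.4% → the regular-round pool
Overall: the in-state pool 835/1595 = 52.4%, the regular-round pool 1301/2650 = 49.1% → the in-state pool
The regular-round pool wins each department group but the in-state pool wins overall — the comparison reverses. The regular-round pool's applicants skew toward Business, which has a lower base rate.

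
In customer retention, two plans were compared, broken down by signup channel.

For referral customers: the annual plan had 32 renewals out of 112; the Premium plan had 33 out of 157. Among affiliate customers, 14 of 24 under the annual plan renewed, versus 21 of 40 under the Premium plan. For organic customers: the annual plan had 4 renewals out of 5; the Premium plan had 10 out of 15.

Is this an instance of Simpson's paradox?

No

Referral: the annual plan 32/112 = 28.6%, the Premium plan 33/157 = 21.0% → the annual plan
Affiliate: the annual plan 14/24 = 58.3%, the Premium plan 21/40 = 52.5% → the annual plan
Organic: the annual plan 4/5 = 80.0%, the Premium plan 10/15 = 66.7% → the annual plan
Overall: the annual plan 50/141 = 35.5%, the Premium plan 64/212 = 30.2% → the annual plan
The annual plan wins overall and in every signup group — no reversal.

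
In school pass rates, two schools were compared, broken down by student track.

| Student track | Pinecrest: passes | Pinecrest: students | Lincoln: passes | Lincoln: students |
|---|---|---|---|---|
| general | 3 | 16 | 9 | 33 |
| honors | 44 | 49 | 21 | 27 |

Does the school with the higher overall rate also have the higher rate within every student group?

No

General: Pinecrest 3/16 = 18.8%, Lincoln 9/33 = 27.3% → Lincoln
Honors: Pinecrest 44/49 = 89.8%, Lincoln 21/27 = 77.8% → Pinecrest
Overall: Pinecrest 47/65 = 72.3%, Lincoln 30/60 = 50.0% → Pinecrest
Neither sweeps: Pinecrest wins 1 of 2 groups, Lincoln wins 1. Pinecrest wins overall but not every group — no Simpson reversal.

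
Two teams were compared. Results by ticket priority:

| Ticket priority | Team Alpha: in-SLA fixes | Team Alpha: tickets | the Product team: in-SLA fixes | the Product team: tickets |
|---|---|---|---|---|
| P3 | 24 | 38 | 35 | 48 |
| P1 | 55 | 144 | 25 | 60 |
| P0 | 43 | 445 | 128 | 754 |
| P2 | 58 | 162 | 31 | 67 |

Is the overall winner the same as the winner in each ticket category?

P3: Team Alpha 24/38 = 63.2%, the Product team 35/48 = 72.9% → the Product team
P1: Team Alpha 55/144 = 38.2%, the Product team 25/60 = 41.7% → the Product team
P0: Team Alpha 43/445 = 9.7%, the Product team 128/754 = 17.0% → the Product team
P2: Team Alpha 58/162 = 35.8%, the Product team 31/67 = 46.3% → the Product team
Overall: Team Alpha 180/789 = 22.8%, the Product team 219/929 = 23.6% → the Product team
The Product team wins overall and in every ticket group — no reversal.

Yes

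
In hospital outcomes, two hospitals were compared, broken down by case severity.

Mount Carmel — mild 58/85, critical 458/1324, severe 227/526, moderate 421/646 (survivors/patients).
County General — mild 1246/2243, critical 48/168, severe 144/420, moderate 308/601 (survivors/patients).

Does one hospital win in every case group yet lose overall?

Yes

Mild: Mount Carmel 58/85 = 68.2%, County General 1246/2243 = 55.6% → Mount Carmel
Critical: Mount Carmel 458/1324 = 34.6%, County General 48/168 = 28.6% → Mount Carmel
Severe: Mount Carmel 227/526 = 43.2%, County General 144/420 = 34.3% → Mount Carmel
Moderate: Mount Carmel 421/646 = 65.2%, County General 308/601 = 51.2% → Mount Carmel
Overall: Mount Carmel 1164/2581 = 45.1%, County General 1746/3432 = 50.9% → County General
Mount Carmel wins each case group but County General wins overall — the comparison reverses. Mount Carmel's patients skew toward critical, which has a lower base rate.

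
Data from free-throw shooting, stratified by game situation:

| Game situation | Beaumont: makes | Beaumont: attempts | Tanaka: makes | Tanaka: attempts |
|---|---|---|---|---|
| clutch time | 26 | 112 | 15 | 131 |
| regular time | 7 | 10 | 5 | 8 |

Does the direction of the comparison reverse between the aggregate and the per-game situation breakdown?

Clutch time: Beaumont 26/112 = 23.2%, Tanaka 15/131 = 11.5% → Beaumont
Regular time: Beaumont 7/10 = 70.0%, Tanaka 5/8 = 62.5% → Beaumont
Overall: Beaumont 33/122 = 27.0%, Tanaka 20/139 = 14.4% → Beaumont
Beaumont wins overall and in every game group — no reversal.

No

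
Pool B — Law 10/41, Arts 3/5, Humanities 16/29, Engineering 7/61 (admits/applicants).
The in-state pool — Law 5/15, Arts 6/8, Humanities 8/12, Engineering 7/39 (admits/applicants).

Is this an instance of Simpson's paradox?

Law: Pool B 10/41 = 24.4%, the in-state pool 5/15 = 33.3% → the in-state pool
Arts: Pool B 3/5 = 60.0%, the in-state pool 6/8 = 75.0% → the in-state pool
Humanities: Pool B 16/29 = 55.2%, the in-state pool 8/12 = 66.7% → the in-state pool
Engineering: Pool B 7/61 = 11.5%, the in-state pool 7/39 = 17.9% → the in-state pool
Overall: Pool B 36/136 = 26.5%, the in-state pool 26/74 = 35.1% → the in-state pool
The in-state pool wins overall and in every department group — no reversal.

No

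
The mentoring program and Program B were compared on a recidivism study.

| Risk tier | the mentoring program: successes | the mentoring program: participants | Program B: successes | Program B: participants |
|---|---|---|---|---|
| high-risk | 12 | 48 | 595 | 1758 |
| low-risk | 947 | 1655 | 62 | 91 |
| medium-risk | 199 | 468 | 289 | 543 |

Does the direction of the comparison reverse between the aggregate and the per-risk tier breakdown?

High-risk: the mentoring program 12/48 = 25.0%, Program B 595/1758 = 33.8% → Program B
Low-risk: the mentoring program 947/1655 = 57.2%, Program B 62/91 = 68.1% → Program B
Medium-risk: the mentoring program 199/468 = 42.5%, Program B 289/543 = 53.2% → Program B
Overall: the mentoring program 1158/2171 = 53.3%, Program B 946/2392 = 39.5% → the mentoring program
Program B wins each risk group but the mentoring program wins overall — the comparison reverses. Program B's participants skew toward high-risk, which has a lower base rate.

Yes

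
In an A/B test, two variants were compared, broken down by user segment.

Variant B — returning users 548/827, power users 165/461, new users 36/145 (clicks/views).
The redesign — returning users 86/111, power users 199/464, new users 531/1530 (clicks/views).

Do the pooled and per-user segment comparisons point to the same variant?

No

Returning users: Variant B 548/827 = 66.3%, the redesign 86/111 = 77.5% → the redesign
Power users: Variant B 165/461 = 35.8%, the redesign 199/464 = 42.9% → the redesign
New users: Variant B 36/145 = 24.8%, the redesign 531/1530 = 34.7% → the redesign
Overall: Variant B 749/1433 = 52.3%, the redesign 816/2105 = 38.8% → Variant B
The redesign wins each user group but Variant B wins overall — the comparison reverses. The redesign's views skew toward new users, which has a lower base rate.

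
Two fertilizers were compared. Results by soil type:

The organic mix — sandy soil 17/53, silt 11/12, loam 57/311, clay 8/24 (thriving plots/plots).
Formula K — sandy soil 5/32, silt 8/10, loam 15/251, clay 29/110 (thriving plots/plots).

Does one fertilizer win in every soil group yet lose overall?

Sandy soil: the organic mix 17/53 = 32.1%, Formula K 5/32 = 15.6% → the organic mix
Silt: the organic mix 11/12 = 91.7%, Formula K 8/10 = 80.0% → the organic mix
Loam: the organic mix 57/311 = 18.3%, Formula K 15/251 = 6.0% → the organic mix
Clay: the organic mix 8/24 = 33.3%, Formula K 29/110 = 26.4% → the organic mix
Overall: the organic mix 93/400 = 23.2%, Formula K 57/403 = 14.1% → the organic mix
The organic mix wins overall and in every soil group — no reversal.

No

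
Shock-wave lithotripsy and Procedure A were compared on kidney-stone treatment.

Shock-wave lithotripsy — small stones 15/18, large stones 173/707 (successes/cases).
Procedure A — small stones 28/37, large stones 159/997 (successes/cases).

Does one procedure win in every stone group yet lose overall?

Small stones: shock-wave lithotripsy 15/18 = 83.3%, Procedure A 28/37 = 75.7% → shock-wave lithotripsy
Large stones: shock-wave lithotripsy 173/707 = 24.5%, Procedure A 159/997 = 15.9% → shock-wave lithotripsy
Overall: shock-wave lithotripsy 188/725 = 25.9%, Procedure A 187/1034 = 18.1% → shock-wave lithotripsy
Shock-wave lithotripsy wins overall and in every stone group — no reversal.

No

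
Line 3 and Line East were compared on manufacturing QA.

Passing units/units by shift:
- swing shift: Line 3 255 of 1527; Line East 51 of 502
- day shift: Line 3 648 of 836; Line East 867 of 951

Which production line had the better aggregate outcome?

Line East

Swing shift: Line 3 255/1527 = 16.7%, Line East 51/502 = 10.2% → Line 3
Day shift: Line 3 648/836 = 77.5%, Line East 867/951 = 91.2% → Line East
Overall: Line 3 903/2363 = 38.2%, Line East 918/1453 = 63.2% → Line East
(Neither sweeps every shift group, but Line East has the higher pooled rate.)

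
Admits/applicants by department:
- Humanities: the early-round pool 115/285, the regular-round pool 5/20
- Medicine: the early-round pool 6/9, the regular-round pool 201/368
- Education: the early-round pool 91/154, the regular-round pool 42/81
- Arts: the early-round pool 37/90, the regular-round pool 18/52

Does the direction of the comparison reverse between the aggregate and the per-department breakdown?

Yes

Humanities: the early-round pool 115/285 = 40.4%, the regular-round pool 5/20 = 25.0% → the early-round pool
Medicine: the early-round pool 6/9 = 66.7%, the regular-round pool 201/368 = 54.6% → the early-round pool
Education: the early-round pool 91/154 = 59.1%, the regular-round pool 42/81 = 51.9% → the early-round pool
Arts: the early-round pool 37/90 = 41.1%, the regular-round pool 18/52 = 34.6% → the early-round pool
Overall: the early-round pool 249/538 = 46.3%, the regular-round pool 266/521 = 51.1% → the regular-round pool
The early-round pool wins each department group but the regular-round pool wins overall — the comparison reverses. The early-round pool's applicants skew toward Humanities, which has a lower base rate.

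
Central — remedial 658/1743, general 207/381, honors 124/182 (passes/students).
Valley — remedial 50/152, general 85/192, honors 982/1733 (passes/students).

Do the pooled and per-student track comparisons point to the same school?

Remedial: Central 658/1743 = 37.8%, Valley 50/152 = 32.9% → Central
General: Central 207/381 = 54.3%, Valley 85/192 = 44.3% → Central
Honors: Central 124/182 = 68.1%, Valley 982/1733 = 56.7% → Central
Overall: Central 989/2306 = 42.9%, Valley 1117/2077 = 53.8% → Valley
Central wins each student group but Valley wins overall — the comparison reverses. Central's students skew toward remedial, which has a lower base rate.

No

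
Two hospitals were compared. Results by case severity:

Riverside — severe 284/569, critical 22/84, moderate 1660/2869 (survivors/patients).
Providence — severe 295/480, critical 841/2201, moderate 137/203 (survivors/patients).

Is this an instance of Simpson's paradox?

Yes

Severe: Riverside 284/569 = 49.9%, Providence 295/480 = 61.5% → Providence
Critical: Riverside 22/84 = 26.2%, Providence 841/2201 = 38.2% → Providence
Moderate: Riverside 1660/2869 = 57.9%, Providence 137/203 = 67.5% → Providence
Overall: Riverside 1966/3522 = 55.8%, Providence 1273/2884 = 44.1% → Riverside
Providence wins each case group but Riverside wins overall — the comparison reverses. Providence's patients skew toward critical, which has a lower base rate.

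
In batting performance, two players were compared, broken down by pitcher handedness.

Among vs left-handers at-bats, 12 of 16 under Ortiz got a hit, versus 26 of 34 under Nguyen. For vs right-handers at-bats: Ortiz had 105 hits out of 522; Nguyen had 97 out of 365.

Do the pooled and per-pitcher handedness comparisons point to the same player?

Vs left-handers: Ortiz 12/16 = 75.0%, Nguyen 26/34 = 76.5% → Nguyen
Vs right-handers: Ortiz 105/522 = 20.1%, Nguyen 97/365 = 26.6% → Nguyen
Overall: Ortiz 117/538 = 21.7%, Nguyen 123/399 = 30.8% → Nguyen
Nguyen wins overall and in every pitcher group — no reversal.

Yes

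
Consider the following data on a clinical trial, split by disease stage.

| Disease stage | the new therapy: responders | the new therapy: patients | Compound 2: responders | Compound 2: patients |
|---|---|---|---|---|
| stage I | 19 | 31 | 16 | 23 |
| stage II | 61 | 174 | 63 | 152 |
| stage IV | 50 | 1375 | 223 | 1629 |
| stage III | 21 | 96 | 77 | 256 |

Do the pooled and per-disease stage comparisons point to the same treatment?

Yes

Stage I: the new therapy 19/31 = 61.3%, Compound 2 16/23 = 69.6% → Compound 2
Stage II: the new therapy 61/174 = 35.1%, Compound 2 63/152 = 41.4% → Compound 2
Stage IV: the new therapy 50/1375 = 3.6%, Compound 2 223/1629 = 13.7% → Compound 2
Stage III: the new therapy 21/96 = 21.9%, Compound 2 77/256 = 30.1% → Compound 2
Overall: the new therapy 151/1676 = 9.0%, Compound 2 379/2060 = 18.4% → Compound 2
Compound 2 wins overall and in every disease group — no reversal.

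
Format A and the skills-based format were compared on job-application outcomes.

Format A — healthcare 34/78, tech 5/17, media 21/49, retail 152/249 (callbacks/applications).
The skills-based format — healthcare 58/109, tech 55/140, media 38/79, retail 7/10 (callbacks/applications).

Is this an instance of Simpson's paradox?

Healthcare: Format A 34/78 = 43.6%, the skills-based format 58/109 = 53.2% → the skills-based format
Tech: Format A 5/17 = 29.4%, the skills-based format 55/140 = 39.3% → the skills-based format
Media: Format A 21/49 = 42.9%, the skills-based format 38/79 = 48.1% → the skills-based format
Retail: Format A 152/249 = 61.0%, the skills-based format 7/10 = 70.0% → the skills-based format
Overall: Format A 212/393 = 53.9%, the skills-based format 158/338 = 46.7% → Format A
The skills-based format wins each industry group but Format A wins overall — the comparison reverses. The skills-based format's applications skew toward tech, which has a lower base rate.

Yes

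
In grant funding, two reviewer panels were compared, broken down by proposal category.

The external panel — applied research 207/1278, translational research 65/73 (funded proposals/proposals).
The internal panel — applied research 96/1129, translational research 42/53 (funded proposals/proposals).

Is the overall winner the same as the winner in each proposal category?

Yes

Applied research: the external panel 207/1278 = 16.2%, the internal panel 96/1129 = 8.5% → the external panel
Translational research: the external panel 65/73 = 89.0%, the internal panel 42/53 = 79.2% → the external panel
Overall: the external panel 272/1351 = 20.1%, the internal panel 138/1182 = 11.7% → the external panel
The external panel wins overall and in every proposal group — no reversal.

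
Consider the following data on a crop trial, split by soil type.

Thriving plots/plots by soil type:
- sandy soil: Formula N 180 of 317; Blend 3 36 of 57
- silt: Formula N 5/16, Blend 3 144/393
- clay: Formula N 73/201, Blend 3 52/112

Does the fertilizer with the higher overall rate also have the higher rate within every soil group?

Sandy soil: Formula N 180/317 = 56.8%, Blend 3 36/57 = 63.2% → Blend 3
Silt: Formula N 5/16 = 31.2%, Blend 3 144/393 = 36.6% → Blend 3
Clay: Formula N 73/201 = 36.3%, Blend 3 52/112 = 46.4% → Blend 3
Overall: Formula N 258/534 = 48.3%, Blend 3 232/562 = 41.3% → Formula N
Blend 3 wins each soil group but Formula N wins overall — the comparison reverses. Blend 3's plots skew toward silt, which has a lower base rate.

No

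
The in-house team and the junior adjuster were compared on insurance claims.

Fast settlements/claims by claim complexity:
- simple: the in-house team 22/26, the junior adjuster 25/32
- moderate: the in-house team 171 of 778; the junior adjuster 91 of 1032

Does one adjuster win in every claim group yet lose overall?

No

Simple: the in-house team 22/26 = 84.6%, the junior adjuster 25/32 = 78.1% → the in-house team
Moderate: the in-house team 171/778 = 22.0%, the junior adjuster 91/1032 = 8.8% → the in-house team
Overall: the in-house team 193/804 = 24.0%, the junior adjuster 116/1064 = 10.9% → the in-house team
The in-house team wins overall and in every claim group — no reversal.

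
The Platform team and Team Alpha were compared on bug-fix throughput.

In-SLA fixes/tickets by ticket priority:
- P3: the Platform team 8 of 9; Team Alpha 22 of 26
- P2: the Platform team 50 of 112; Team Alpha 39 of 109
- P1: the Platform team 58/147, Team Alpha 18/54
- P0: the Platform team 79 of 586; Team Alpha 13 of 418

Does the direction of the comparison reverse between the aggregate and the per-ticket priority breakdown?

No

P3: the Platform team 8/9 = 88.9%, Team Alpha 22/26 = 84.6% → the Platform team
P2: the Platform team 50/112 = 44.6%, Team Alpha 39/109 = 35.8% → the Platform team
P1: the Platform team 58/147 = 39.5%, Team Alpha 18/54 = 33.3% → the Platform team
P0: the Platform team 79/586 = 13.5%, Team Alpha 13/418 = 3.1% → the Platform team
Overall: the Platform team 195/854 = 22.8%, Team Alpha 92/607 = 15.2% → the Platform team
The Platform team wins overall and in every ticket group — no reversal.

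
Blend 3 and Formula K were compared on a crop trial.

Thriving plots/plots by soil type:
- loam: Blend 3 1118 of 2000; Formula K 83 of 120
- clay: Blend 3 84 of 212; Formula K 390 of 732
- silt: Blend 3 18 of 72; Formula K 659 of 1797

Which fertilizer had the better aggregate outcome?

Loam: Blend 3 1118/2000 = 55.9%, Formula K 83/120 = 69.2% → Formula K
Clay: Blend 3 84/212 = 39.6%, Formula K 390/732 = 53.3% → Formula K
Silt: Blend 3 18/72 = 25.0%, Formula K 659/1797 = 36.7% → Formula K
Overall: Blend 3 1220/2284 = 53.4%, Formula K 1132/2649 = 42.7% → Blend 3
(Formula K wins every soil group but Blend 3 wins overall — Formula K's plots skew toward the low-rate silt group.)

Blend 3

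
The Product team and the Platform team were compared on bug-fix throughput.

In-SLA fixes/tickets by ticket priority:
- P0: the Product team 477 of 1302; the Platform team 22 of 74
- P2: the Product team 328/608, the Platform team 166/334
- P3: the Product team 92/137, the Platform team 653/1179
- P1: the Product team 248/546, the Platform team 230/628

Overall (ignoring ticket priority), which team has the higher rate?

P0: the Product team 477/1302 = 36.6%, the Platform team 22/74 = 29.7% → the Product team
P2: the Product team 328/608 = 53.9%, the Platform team 166/334 = 49.7% → the Product team
P3: the Product team 92/137 = 67.2%, the Platform team 653/1179 = 55.4% → the Product team
P1: the Product team 248/546 = 45.4%, the Platform team 230/628 = 36.6% → the Product team
Overall: the Product team 1145/2593 = 44.2%, the Platform team 1071/2215 = 48.4% → the Platform team
(The Product team wins every ticket group but the Platform team wins overall — the Product team's tickets skew toward the low-rate P0 group.)

the Platform team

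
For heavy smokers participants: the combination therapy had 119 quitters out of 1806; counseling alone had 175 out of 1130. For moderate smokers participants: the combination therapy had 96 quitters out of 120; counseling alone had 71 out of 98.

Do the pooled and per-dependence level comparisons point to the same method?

No

Heavy smokers: the combination therapy 119/1806 = 6.6%, counseling alone 175/1130 = 15.5% → counseling alone
Moderate smokers: the combination therapy 96/120 = 80.0%, counseling alone 71/98 = 72.4% → the combination therapy
Overall: the combination therapy 215/1926 = 11.2%, counseling alone 246/1228 = 20.0% → counseling alone
Neither sweeps: the combination therapy wins 1 of 2 groups, counseling alone wins 1. Counseling alone wins overall but not every group — no Simpson reversal.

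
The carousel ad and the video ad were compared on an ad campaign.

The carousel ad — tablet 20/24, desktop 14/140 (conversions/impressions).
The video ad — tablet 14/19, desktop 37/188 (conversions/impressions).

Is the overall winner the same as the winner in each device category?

No

Tablet: the carousel ad 20/24 = 83.3%, the video ad 14/19 = 73.7% → the carousel ad
Desktop: the carousel ad 14/140 = 10.0%, the video ad 37/188 = 19.7% → the video ad
Overall: the carousel ad 34/164 = 20.7%, the video ad 51/207 = 24.6% → the video ad
Neither sweeps: the carousel ad wins 1 of 2 groups, the video ad wins 1. The video ad wins overall but not every group — no Simpson reversal.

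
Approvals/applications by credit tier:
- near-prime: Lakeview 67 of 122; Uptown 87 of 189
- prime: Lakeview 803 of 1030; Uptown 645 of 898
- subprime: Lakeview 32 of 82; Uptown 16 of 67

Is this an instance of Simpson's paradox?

Near-prime: Lakeview 67/122 = 54.9%, Uptown 87/189 = 46.0% → Lakeview
Prime: Lakeview 803/1030 = 78.0%, Uptown 645/898 = 71.8% → Lakeview
Subprime: Lakeview 32/82 = 39.0%, Uptown 16/67 = 23.9% → Lakeview
Overall: Lakeview 902/1234 = 73.1%, Uptown 748/1154 = 64.8% → Lakeview
Lakeview wins overall and in every credit group — no reversal.

No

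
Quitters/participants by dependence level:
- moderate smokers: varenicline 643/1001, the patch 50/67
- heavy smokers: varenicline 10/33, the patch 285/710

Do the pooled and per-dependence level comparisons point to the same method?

Moderate smokers: varenicline 643/1001 = 64.2%, the patch 50/67 = 74.6% → the patch
Heavy smokers: varenicline 10/33 = 30.3%, the patch 285/710 = 40.1% → the patch
Overall: varenicline 653/1034 = 63.2%, the patch 335/777 = 43.1% → varenicline
The patch wins each dependence group but varenicline wins overall — the comparison reverses. The patch's participants skew toward heavy smokers, which has a lower base rate.

No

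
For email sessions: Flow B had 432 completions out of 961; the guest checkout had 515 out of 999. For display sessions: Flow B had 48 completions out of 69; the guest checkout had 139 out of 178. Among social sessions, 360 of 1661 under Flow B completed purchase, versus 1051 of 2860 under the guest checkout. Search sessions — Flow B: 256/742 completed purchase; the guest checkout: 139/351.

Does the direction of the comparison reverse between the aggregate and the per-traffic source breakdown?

Email: Flow B 432/961 = 45.0%, the guest checkout 515/999 = 51.6% → the guest checkout
Display: Flow B 48/69 = 69.6%, the guest checkout 139/178 = 78.1% → the guest checkout
Social: Flow B 360/1661 = 21.7%, the guest checkout 1051/2860 = 36.7% → the guest checkout
Search: Flow B 256/742 = 34.5%, the guest checkout 139/351 = 39.6% → the guest checkout
Overall: Flow B 1096/3433 = 31.9%, the guest checkout 1844/4388 = 42.0% → the guest checkout
The guest checkout wins overall and in every traffic group — no reversal.

No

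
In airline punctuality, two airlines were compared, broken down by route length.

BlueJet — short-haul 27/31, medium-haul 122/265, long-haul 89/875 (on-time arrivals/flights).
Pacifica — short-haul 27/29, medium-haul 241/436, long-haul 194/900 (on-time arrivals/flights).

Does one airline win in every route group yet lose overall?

Short-haul: BlueJet 27/31 = 87.1%, Pacifica 27/29 = 93.1% → Pacifica
Medium-haul: BlueJet 122/265 = 46.0%, Pacifica 241/436 = 55.3% → Pacifica
Long-haul: BlueJet 89/875 = 10.2%, Pacifica 194/900 = 21.6% → Pacifica
Overall: BlueJet 238/1171 = 20.3%, Pacifica 462/1365 = 33.8% → Pacifica
Pacifica wins overall and in every route group — no reversal.

No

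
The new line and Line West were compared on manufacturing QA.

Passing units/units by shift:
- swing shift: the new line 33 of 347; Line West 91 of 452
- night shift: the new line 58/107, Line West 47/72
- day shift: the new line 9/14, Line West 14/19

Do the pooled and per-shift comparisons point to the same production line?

Yes

Swing shift: the new line 33/347 = 9.5%, Line West 91/452 = 20.1% → Line West
Night shift: the new line 58/107 = 54.2%, Line West 47/72 = 65.3% → Line West
Day shift: the new line 9/14 = 64.3%, Line West 14/19 = 73.7% → Line West
Overall: the new line 100/468 = 21.4%, Line West 152/543 = 28.0% → Line West
Line West wins overall and in every shift group — no reversal.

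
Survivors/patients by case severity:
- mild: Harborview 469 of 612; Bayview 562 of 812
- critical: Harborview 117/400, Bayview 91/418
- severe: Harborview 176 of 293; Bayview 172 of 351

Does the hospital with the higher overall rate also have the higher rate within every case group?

Mild: Harborview 469/612 = 76.6%, Bayview 562/812 = 69.2% → Harborview
Critical: Harborview 117/400 = 29.2%, Bayview 91/418 = 21.8% → Harborview
Severe: Harborview 176/293 = 60.1%, Bayview 172/351 = 49.0% → Harborview
Overall: Harborview 762/1305 = 58.4%, Bayview 825/1581 = 52.2% → Harborview
Harborview wins overall and in every case group — no reversal.

Yes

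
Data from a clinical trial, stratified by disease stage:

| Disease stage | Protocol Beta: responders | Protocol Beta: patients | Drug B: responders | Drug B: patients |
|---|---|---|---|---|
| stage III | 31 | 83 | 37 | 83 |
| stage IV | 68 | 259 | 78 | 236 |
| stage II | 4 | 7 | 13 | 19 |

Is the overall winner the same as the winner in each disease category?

Yes

Stage III: Protocol Beta 31/83 = 37.3%, Drug B 37/83 = 44.6% → Drug B
Stage IV: Protocol Beta 68/259 = 26.3%, Drug B 78/236 = 33.1% → Drug B
Stage II: Protocol Beta 4/7 = 57.1%, Drug B 13/19 = 68.4% → Drug B
Overall: Protocol Beta 103/349 = 29.5%, Drug B 128/338 = 37.9% → Drug B
Drug B wins overall and in every disease group — no reversal.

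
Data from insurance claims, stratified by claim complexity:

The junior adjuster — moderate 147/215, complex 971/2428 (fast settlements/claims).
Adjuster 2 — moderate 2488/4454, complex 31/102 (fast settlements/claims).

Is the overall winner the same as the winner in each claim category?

Moderate: the junior adjuster 147/215 = 68.4%, Adjuster 2 2488/4454 = 55.9% → the junior adjuster
Complex: the junior adjuster 971/2428 = 40.0%, Adjuster 2 31/102 = 30.4% → the junior adjuster
Overall: the junior adjuster 1118/2643 = 42.3%, Adjuster 2 2519/4556 = 55.3% → Adjuster 2
The junior adjuster wins each claim group but Adjuster 2 wins overall — the comparison reverses. The junior adjuster's claims skew toward complex, which has a lower base rate.

No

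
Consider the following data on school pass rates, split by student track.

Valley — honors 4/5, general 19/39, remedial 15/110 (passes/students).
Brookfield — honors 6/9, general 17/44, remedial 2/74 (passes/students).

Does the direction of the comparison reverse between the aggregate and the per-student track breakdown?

No

Honors: Valley 4/5 = 80.0%, Brookfield 6/9 = 66.7% → Valley
General: Valley 19/39 = 48.7%, Brookfield 17/44 = 38.6% → Valley
Remedial: Valley 15/110 = 13.6%, Brookfield 2/74 = 2.7% → Valley
Overall: Valley 38/154 = 24.7%, Brookfield 25/127 = 19.7% → Valley
Valley wins overall and in every student group — no reversal.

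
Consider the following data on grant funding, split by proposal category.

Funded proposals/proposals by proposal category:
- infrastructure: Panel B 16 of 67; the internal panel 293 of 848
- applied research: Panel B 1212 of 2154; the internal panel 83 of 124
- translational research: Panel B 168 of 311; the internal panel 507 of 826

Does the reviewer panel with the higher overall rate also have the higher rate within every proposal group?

No

Infrastructure: Panel B 16/67 = 23.9%, the internal panel 293/848 = 34.6% → the internal panel
Applied research: Panel B 1212/2154 = 56.3%, the internal panel 83/124 = 66.9% → the internal panel
Translational research: Panel B 168/311 = 54.0%, the internal panel 507/826 = 61.4% → the internal panel
Overall: Panel B 1396/2532 = 55.1%, the internal panel 883/1798 = 49.1% → Panel B
The internal panel wins each proposal group but Panel B wins overall — the comparison reverses. The internal panel's proposals skew toward infrastructure, which has a lower base rate.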